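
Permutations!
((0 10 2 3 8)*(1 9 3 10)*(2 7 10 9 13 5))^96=(13)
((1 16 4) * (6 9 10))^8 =(1 4 16)(6 10 9)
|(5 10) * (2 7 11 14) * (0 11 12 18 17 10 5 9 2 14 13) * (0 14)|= |(0 11 13 14)(2 7 12 18 17 10 9)|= 28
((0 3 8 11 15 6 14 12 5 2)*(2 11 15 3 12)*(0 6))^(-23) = ((0 12 5 11 3 8 15)(2 6 14))^(-23) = (0 8 11 12 15 3 5)(2 6 14)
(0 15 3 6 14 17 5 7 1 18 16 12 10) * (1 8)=(0 15 3 6 14 17 5 7 8 1 18 16 12 10)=[15, 18, 2, 6, 4, 7, 14, 8, 1, 9, 0, 11, 10, 13, 17, 3, 12, 5, 16]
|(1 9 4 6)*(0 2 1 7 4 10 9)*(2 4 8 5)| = 8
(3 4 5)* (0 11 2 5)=(0 11 2 5 3 4)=[11, 1, 5, 4, 0, 3, 6, 7, 8, 9, 10, 2]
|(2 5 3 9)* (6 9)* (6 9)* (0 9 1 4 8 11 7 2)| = |(0 9)(1 4 8 11 7 2 5 3)| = 8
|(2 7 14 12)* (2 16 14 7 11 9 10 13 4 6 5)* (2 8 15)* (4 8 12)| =42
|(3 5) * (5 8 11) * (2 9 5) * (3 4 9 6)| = |(2 6 3 8 11)(4 9 5)| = 15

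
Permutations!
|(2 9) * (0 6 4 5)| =|(0 6 4 5)(2 9)| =4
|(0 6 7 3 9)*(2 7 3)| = |(0 6 3 9)(2 7)| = 4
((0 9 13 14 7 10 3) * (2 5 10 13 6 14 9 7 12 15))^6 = ((0 7 13 9 6 14 12 15 2 5 10 3))^6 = (0 12)(2 13)(3 14)(5 9)(6 10)(7 15)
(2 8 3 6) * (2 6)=(2 8 3)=[0, 1, 8, 2, 4, 5, 6, 7, 3]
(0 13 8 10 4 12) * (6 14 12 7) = (0 13 8 10 4 7 6 14 12) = [13, 1, 2, 3, 7, 5, 14, 6, 10, 9, 4, 11, 0, 8, 12]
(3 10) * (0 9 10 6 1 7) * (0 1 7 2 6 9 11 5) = [11, 2, 6, 9, 4, 0, 7, 1, 8, 10, 3, 5] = (0 11 5)(1 2 6 7)(3 9 10)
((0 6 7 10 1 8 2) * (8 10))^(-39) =(0 6 7 8 2)(1 10)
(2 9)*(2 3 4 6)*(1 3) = (1 3 4 6 2 9) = [0, 3, 9, 4, 6, 5, 2, 7, 8, 1]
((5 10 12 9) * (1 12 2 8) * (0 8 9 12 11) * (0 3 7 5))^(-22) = (12)(0 2 5 3 1)(7 11 8 9 10)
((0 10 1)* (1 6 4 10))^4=((0 1)(4 10 6))^4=(4 10 6)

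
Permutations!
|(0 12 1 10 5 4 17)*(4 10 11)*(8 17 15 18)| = 18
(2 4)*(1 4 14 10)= [0, 4, 14, 3, 2, 5, 6, 7, 8, 9, 1, 11, 12, 13, 10]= (1 4 2 14 10)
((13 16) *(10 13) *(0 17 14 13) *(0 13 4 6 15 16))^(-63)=(17)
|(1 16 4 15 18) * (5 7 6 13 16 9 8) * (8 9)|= |(1 8 5 7 6 13 16 4 15 18)|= 10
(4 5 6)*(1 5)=(1 5 6 4)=[0, 5, 2, 3, 1, 6, 4]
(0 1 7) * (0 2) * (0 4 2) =[1, 7, 4, 3, 2, 5, 6, 0] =(0 1 7)(2 4)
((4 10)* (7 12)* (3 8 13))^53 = ((3 8 13)(4 10)(7 12))^53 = (3 13 8)(4 10)(7 12)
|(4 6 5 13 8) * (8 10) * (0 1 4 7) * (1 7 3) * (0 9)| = |(0 7 9)(1 4 6 5 13 10 8 3)| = 24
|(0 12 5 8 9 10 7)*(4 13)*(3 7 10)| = 14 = |(0 12 5 8 9 3 7)(4 13)|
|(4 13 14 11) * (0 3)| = |(0 3)(4 13 14 11)| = 4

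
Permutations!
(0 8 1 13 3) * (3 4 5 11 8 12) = [12, 13, 2, 0, 5, 11, 6, 7, 1, 9, 10, 8, 3, 4] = (0 12 3)(1 13 4 5 11 8)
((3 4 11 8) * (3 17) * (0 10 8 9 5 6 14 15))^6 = (0 11)(3 14)(4 15)(5 8)(6 17)(9 10) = ((0 10 8 17 3 4 11 9 5 6 14 15))^6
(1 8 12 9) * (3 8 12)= (1 12 9)(3 8)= [0, 12, 2, 8, 4, 5, 6, 7, 3, 1, 10, 11, 9]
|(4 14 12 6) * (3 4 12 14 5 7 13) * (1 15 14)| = |(1 15 14)(3 4 5 7 13)(6 12)| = 30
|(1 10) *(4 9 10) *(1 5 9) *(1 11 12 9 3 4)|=7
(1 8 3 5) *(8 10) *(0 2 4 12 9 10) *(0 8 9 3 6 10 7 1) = (0 2 4 12 3 5)(1 8 6 10 9 7) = [2, 8, 4, 5, 12, 0, 10, 1, 6, 7, 9, 11, 3]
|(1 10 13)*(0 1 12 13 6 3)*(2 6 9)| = 14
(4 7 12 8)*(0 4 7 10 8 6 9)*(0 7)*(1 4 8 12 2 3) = [8, 4, 3, 1, 10, 5, 9, 2, 0, 7, 12, 11, 6] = (0 8)(1 4 10 12 6 9 7 2 3)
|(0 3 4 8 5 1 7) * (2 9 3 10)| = |(0 10 2 9 3 4 8 5 1 7)| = 10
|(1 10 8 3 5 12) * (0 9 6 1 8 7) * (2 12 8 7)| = |(0 9 6 1 10 2 12 7)(3 5 8)| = 24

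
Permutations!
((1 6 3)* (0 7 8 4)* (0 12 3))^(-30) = ((0 7 8 4 12 3 1 6))^(-30) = (0 8 12 1)(3 6 7 4)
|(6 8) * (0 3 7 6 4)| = |(0 3 7 6 8 4)| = 6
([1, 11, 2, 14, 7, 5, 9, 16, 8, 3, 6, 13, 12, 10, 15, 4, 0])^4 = [10, 6, 2, 7, 1, 5, 15, 11, 8, 4, 14, 9, 12, 3, 16, 0, 13]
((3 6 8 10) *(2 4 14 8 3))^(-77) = ((2 4 14 8 10)(3 6))^(-77) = (2 8 4 10 14)(3 6)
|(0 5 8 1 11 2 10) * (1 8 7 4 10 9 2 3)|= |(0 5 7 4 10)(1 11 3)(2 9)|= 30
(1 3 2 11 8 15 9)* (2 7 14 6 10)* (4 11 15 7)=[0, 3, 15, 4, 11, 5, 10, 14, 7, 1, 2, 8, 12, 13, 6, 9]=(1 3 4 11 8 7 14 6 10 2 15 9)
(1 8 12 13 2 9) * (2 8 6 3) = (1 6 3 2 9)(8 12 13) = [0, 6, 9, 2, 4, 5, 3, 7, 12, 1, 10, 11, 13, 8]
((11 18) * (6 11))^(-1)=((6 11 18))^(-1)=(6 18 11)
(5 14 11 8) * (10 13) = [0, 1, 2, 3, 4, 14, 6, 7, 5, 9, 13, 8, 12, 10, 11] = (5 14 11 8)(10 13)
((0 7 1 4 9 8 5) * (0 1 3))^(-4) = ((0 7 3)(1 4 9 8 5))^(-4) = (0 3 7)(1 4 9 8 5)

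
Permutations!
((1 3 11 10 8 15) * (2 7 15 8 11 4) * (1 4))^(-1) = (1 3)(2 4 15 7)(10 11)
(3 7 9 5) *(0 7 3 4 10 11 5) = (0 7 9)(4 10 11 5) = [7, 1, 2, 3, 10, 4, 6, 9, 8, 0, 11, 5]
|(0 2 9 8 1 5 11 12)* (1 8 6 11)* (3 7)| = |(0 2 9 6 11 12)(1 5)(3 7)| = 6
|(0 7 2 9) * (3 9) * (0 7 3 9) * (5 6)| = 6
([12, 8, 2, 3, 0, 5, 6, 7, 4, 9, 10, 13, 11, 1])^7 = (13)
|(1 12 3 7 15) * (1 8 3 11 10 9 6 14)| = |(1 12 11 10 9 6 14)(3 7 15 8)| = 28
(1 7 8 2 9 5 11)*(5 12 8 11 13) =(1 7 11)(2 9 12 8)(5 13) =[0, 7, 9, 3, 4, 13, 6, 11, 2, 12, 10, 1, 8, 5]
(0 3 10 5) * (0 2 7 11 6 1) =(0 3 10 5 2 7 11 6 1) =[3, 0, 7, 10, 4, 2, 1, 11, 8, 9, 5, 6]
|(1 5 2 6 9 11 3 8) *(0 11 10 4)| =11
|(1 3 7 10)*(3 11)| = 5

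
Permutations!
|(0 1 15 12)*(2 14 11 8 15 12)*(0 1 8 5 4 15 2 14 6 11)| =18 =|(0 8 2 6 11 5 4 15 14)(1 12)|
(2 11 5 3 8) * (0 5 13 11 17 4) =(0 5 3 8 2 17 4)(11 13) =[5, 1, 17, 8, 0, 3, 6, 7, 2, 9, 10, 13, 12, 11, 14, 15, 16, 4]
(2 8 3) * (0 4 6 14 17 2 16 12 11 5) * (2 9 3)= (0 4 6 14 17 9 3 16 12 11 5)(2 8)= [4, 1, 8, 16, 6, 0, 14, 7, 2, 3, 10, 5, 11, 13, 17, 15, 12, 9]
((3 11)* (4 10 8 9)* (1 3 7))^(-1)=(1 7 11 3)(4 9 8 10)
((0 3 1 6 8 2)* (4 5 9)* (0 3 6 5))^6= ((0 6 8 2 3 1 5 9 4))^6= (0 5 2)(1 8 4)(3 6 9)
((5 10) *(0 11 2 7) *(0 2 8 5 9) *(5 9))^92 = (11)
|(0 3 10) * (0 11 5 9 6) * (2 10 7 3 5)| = 12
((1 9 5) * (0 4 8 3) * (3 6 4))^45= (9)(0 3)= ((0 3)(1 9 5)(4 8 6))^45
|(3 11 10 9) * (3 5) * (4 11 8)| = |(3 8 4 11 10 9 5)| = 7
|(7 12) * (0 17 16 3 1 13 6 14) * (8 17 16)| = |(0 16 3 1 13 6 14)(7 12)(8 17)| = 14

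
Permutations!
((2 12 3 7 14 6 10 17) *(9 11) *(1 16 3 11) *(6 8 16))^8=((1 6 10 17 2 12 11 9)(3 7 14 8 16))^8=(17)(3 8 7 16 14)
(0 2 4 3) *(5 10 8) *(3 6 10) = [2, 1, 4, 0, 6, 3, 10, 7, 5, 9, 8] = (0 2 4 6 10 8 5 3)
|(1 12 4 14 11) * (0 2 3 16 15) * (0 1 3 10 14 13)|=12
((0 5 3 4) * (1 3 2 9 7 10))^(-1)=(0 4 3 1 10 7 9 2 5)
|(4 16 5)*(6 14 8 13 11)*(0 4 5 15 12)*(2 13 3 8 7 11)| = 20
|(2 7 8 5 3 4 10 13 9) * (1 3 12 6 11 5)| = 36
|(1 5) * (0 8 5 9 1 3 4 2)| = |(0 8 5 3 4 2)(1 9)| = 6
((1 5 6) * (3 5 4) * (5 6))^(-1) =(1 6 3 4)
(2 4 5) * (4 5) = (2 5) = [0, 1, 5, 3, 4, 2]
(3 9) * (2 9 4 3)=(2 9)(3 4)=[0, 1, 9, 4, 3, 5, 6, 7, 8, 2]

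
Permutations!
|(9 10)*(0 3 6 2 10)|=6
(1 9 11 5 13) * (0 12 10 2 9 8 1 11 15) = (0 12 10 2 9 15)(1 8)(5 13 11) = [12, 8, 9, 3, 4, 13, 6, 7, 1, 15, 2, 5, 10, 11, 14, 0]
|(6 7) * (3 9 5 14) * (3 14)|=|(14)(3 9 5)(6 7)|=6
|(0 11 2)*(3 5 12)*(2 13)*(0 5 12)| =|(0 11 13 2 5)(3 12)| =10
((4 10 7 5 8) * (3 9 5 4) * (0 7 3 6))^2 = ((0 7 4 10 3 9 5 8 6))^2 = (0 4 3 5 6 7 10 9 8)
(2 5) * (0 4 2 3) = (0 4 2 5 3) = [4, 1, 5, 0, 2, 3]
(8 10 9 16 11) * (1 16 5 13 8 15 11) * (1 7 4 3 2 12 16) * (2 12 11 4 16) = [0, 1, 11, 12, 3, 13, 6, 16, 10, 5, 9, 15, 2, 8, 14, 4, 7] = (2 11 15 4 3 12)(5 13 8 10 9)(7 16)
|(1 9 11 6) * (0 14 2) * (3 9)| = |(0 14 2)(1 3 9 11 6)| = 15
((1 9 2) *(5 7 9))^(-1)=(1 2 9 7 5)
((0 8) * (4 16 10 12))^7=(0 8)(4 12 10 16)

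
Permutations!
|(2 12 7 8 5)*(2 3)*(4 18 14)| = 6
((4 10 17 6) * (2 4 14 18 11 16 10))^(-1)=(2 4)(6 17 10 16 11 18 14)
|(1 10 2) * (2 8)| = |(1 10 8 2)| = 4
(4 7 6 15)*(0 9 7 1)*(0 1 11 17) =(0 9 7 6 15 4 11 17) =[9, 1, 2, 3, 11, 5, 15, 6, 8, 7, 10, 17, 12, 13, 14, 4, 16, 0]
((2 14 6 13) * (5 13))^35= ((2 14 6 5 13))^35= (14)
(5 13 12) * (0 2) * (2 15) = [15, 1, 0, 3, 4, 13, 6, 7, 8, 9, 10, 11, 5, 12, 14, 2] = (0 15 2)(5 13 12)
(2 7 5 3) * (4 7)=[0, 1, 4, 2, 7, 3, 6, 5]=(2 4 7 5 3)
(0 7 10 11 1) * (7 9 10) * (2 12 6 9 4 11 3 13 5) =(0 4 11 1)(2 12 6 9 10 3 13 5) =[4, 0, 12, 13, 11, 2, 9, 7, 8, 10, 3, 1, 6, 5]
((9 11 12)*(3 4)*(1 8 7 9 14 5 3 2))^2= ((1 8 7 9 11 12 14 5 3 4 2))^2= (1 7 11 14 3 2 8 9 12 5 4)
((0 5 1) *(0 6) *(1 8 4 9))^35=((0 5 8 4 9 1 6))^35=(9)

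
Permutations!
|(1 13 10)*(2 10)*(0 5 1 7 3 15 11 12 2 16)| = 35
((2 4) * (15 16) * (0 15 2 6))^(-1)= ((0 15 16 2 4 6))^(-1)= (0 6 4 2 16 15)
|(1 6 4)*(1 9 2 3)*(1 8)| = 7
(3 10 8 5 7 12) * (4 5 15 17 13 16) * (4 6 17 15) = (3 10 8 4 5 7 12)(6 17 13 16) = [0, 1, 2, 10, 5, 7, 17, 12, 4, 9, 8, 11, 3, 16, 14, 15, 6, 13]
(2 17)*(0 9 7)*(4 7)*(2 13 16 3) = (0 9 4 7)(2 17 13 16 3) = [9, 1, 17, 2, 7, 5, 6, 0, 8, 4, 10, 11, 12, 16, 14, 15, 3, 13]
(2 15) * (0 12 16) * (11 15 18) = (0 12 16)(2 18 11 15) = [12, 1, 18, 3, 4, 5, 6, 7, 8, 9, 10, 15, 16, 13, 14, 2, 0, 17, 11]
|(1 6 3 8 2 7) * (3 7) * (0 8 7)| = 7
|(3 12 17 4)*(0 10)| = 4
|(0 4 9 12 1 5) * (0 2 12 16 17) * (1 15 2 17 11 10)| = 9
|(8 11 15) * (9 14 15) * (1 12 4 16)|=|(1 12 4 16)(8 11 9 14 15)|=20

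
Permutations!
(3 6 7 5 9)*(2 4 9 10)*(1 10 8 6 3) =(1 10 2 4 9)(5 8 6 7) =[0, 10, 4, 3, 9, 8, 7, 5, 6, 1, 2]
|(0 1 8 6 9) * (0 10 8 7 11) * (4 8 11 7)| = 8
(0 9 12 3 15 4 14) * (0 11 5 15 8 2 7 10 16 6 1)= [9, 0, 7, 8, 14, 15, 1, 10, 2, 12, 16, 5, 3, 13, 11, 4, 6]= (0 9 12 3 8 2 7 10 16 6 1)(4 14 11 5 15)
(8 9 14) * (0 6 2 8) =(0 6 2 8 9 14) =[6, 1, 8, 3, 4, 5, 2, 7, 9, 14, 10, 11, 12, 13, 0]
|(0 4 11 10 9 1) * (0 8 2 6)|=9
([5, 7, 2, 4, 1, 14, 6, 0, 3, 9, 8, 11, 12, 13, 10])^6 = (0 4 10)(1 8 5)(3 14 7)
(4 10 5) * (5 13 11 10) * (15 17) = (4 5)(10 13 11)(15 17) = [0, 1, 2, 3, 5, 4, 6, 7, 8, 9, 13, 10, 12, 11, 14, 17, 16, 15]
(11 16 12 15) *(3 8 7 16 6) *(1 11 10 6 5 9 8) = (1 11 5 9 8 7 16 12 15 10 6 3) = [0, 11, 2, 1, 4, 9, 3, 16, 7, 8, 6, 5, 15, 13, 14, 10, 12]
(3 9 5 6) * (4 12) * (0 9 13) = (0 9 5 6 3 13)(4 12) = [9, 1, 2, 13, 12, 6, 3, 7, 8, 5, 10, 11, 4, 0]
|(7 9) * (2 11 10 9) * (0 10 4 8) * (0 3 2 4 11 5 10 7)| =9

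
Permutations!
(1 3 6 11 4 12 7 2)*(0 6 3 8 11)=(0 6)(1 8 11 4 12 7 2)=[6, 8, 1, 3, 12, 5, 0, 2, 11, 9, 10, 4, 7]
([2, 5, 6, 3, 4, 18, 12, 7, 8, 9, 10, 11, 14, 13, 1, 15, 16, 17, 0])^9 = [2, 5, 6, 3, 4, 18, 12, 7, 8, 9, 10, 11, 14, 13, 1, 15, 16, 17, 0]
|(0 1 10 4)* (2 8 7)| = 12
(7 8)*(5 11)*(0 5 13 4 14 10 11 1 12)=(0 5 1 12)(4 14 10 11 13)(7 8)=[5, 12, 2, 3, 14, 1, 6, 8, 7, 9, 11, 13, 0, 4, 10]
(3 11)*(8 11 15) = (3 15 8 11) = [0, 1, 2, 15, 4, 5, 6, 7, 11, 9, 10, 3, 12, 13, 14, 8]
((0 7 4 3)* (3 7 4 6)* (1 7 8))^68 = (0 6 1 4 3 7 8)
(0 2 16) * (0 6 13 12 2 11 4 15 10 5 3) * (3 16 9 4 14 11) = [3, 1, 9, 0, 15, 16, 13, 7, 8, 4, 5, 14, 2, 12, 11, 10, 6] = (0 3)(2 9 4 15 10 5 16 6 13 12)(11 14)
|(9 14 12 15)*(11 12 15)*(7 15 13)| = |(7 15 9 14 13)(11 12)| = 10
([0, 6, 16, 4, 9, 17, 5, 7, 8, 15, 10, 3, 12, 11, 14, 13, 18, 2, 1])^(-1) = (1 18 16 2 17 5 6)(3 11 13 15 9 4)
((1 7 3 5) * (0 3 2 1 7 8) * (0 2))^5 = ((0 3 5 7)(1 8 2))^5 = (0 3 5 7)(1 2 8)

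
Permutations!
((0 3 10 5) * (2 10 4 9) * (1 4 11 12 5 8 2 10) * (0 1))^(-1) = (0 2 8 10 9 4 1 5 12 11 3)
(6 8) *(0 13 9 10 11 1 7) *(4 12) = [13, 7, 2, 3, 12, 5, 8, 0, 6, 10, 11, 1, 4, 9] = (0 13 9 10 11 1 7)(4 12)(6 8)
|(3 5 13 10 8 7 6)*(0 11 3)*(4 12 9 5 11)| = |(0 4 12 9 5 13 10 8 7 6)(3 11)| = 10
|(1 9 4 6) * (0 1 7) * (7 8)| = |(0 1 9 4 6 8 7)| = 7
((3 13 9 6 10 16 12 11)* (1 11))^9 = (16)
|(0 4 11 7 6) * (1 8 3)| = |(0 4 11 7 6)(1 8 3)| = 15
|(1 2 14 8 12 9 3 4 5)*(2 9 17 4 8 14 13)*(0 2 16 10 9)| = 13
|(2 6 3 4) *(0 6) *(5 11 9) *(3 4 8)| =12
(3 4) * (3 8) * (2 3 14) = (2 3 4 8 14) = [0, 1, 3, 4, 8, 5, 6, 7, 14, 9, 10, 11, 12, 13, 2]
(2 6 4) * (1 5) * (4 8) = (1 5)(2 6 8 4) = [0, 5, 6, 3, 2, 1, 8, 7, 4]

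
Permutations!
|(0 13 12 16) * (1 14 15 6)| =4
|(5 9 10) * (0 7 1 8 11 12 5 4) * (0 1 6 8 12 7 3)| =12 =|(0 3)(1 12 5 9 10 4)(6 8 11 7)|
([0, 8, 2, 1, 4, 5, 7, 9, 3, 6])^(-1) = (1 3 8)(6 9 7)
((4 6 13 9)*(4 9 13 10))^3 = ((13)(4 6 10))^3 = (13)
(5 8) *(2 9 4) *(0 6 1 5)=(0 6 1 5 8)(2 9 4)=[6, 5, 9, 3, 2, 8, 1, 7, 0, 4]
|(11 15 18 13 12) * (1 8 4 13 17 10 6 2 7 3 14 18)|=56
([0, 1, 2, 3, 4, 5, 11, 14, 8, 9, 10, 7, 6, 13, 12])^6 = (6 11 7 14 12)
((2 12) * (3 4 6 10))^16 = ((2 12)(3 4 6 10))^16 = (12)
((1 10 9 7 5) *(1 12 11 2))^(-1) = (1 2 11 12 5 7 9 10)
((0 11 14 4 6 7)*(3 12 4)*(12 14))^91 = ((0 11 12 4 6 7)(3 14))^91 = (0 11 12 4 6 7)(3 14)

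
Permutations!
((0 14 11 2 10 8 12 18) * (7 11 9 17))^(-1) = ((0 14 9 17 7 11 2 10 8 12 18))^(-1) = (0 18 12 8 10 2 11 7 17 9 14)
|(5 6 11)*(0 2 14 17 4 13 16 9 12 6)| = |(0 2 14 17 4 13 16 9 12 6 11 5)| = 12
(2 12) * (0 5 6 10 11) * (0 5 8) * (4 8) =(0 4 8)(2 12)(5 6 10 11) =[4, 1, 12, 3, 8, 6, 10, 7, 0, 9, 11, 5, 2]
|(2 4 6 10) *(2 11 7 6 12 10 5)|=|(2 4 12 10 11 7 6 5)|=8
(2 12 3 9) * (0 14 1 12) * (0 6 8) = [14, 12, 6, 9, 4, 5, 8, 7, 0, 2, 10, 11, 3, 13, 1] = (0 14 1 12 3 9 2 6 8)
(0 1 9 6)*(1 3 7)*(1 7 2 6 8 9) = (0 3 2 6)(8 9) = [3, 1, 6, 2, 4, 5, 0, 7, 9, 8]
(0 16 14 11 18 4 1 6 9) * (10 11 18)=(0 16 14 18 4 1 6 9)(10 11)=[16, 6, 2, 3, 1, 5, 9, 7, 8, 0, 11, 10, 12, 13, 18, 15, 14, 17, 4]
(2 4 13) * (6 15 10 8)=[0, 1, 4, 3, 13, 5, 15, 7, 6, 9, 8, 11, 12, 2, 14, 10]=(2 4 13)(6 15 10 8)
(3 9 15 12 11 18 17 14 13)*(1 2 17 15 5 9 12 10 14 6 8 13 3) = (1 2 17 6 8 13)(3 12 11 18 15 10 14)(5 9) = [0, 2, 17, 12, 4, 9, 8, 7, 13, 5, 14, 18, 11, 1, 3, 10, 16, 6, 15]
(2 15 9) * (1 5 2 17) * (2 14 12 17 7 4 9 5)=(1 2 15 5 14 12 17)(4 9 7)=[0, 2, 15, 3, 9, 14, 6, 4, 8, 7, 10, 11, 17, 13, 12, 5, 16, 1]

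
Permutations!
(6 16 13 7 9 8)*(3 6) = (3 6 16 13 7 9 8) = [0, 1, 2, 6, 4, 5, 16, 9, 3, 8, 10, 11, 12, 7, 14, 15, 13]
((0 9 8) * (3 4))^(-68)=(0 9 8)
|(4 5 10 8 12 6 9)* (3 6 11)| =9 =|(3 6 9 4 5 10 8 12 11)|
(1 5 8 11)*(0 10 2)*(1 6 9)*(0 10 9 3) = [9, 5, 10, 0, 4, 8, 3, 7, 11, 1, 2, 6] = (0 9 1 5 8 11 6 3)(2 10)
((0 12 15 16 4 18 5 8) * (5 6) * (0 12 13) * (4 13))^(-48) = (0 18 5 12 16)(4 6 8 15 13)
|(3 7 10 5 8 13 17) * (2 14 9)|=|(2 14 9)(3 7 10 5 8 13 17)|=21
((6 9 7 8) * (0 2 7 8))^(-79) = ((0 2 7)(6 9 8))^(-79) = (0 7 2)(6 8 9)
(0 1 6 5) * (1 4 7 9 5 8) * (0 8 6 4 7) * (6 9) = (0 7 6 9 5 8 1 4) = [7, 4, 2, 3, 0, 8, 9, 6, 1, 5]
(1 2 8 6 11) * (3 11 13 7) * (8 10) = (1 2 10 8 6 13 7 3 11) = [0, 2, 10, 11, 4, 5, 13, 3, 6, 9, 8, 1, 12, 7]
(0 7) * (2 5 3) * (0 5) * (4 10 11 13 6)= (0 7 5 3 2)(4 10 11 13 6)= [7, 1, 0, 2, 10, 3, 4, 5, 8, 9, 11, 13, 12, 6]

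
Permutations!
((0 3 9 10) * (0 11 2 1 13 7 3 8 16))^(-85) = (0 16 8)(1 3 11 13 9 2 7 10)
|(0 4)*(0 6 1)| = |(0 4 6 1)| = 4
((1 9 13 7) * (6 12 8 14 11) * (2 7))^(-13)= (1 13 7 9 2)(6 8 11 12 14)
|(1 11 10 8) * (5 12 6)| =|(1 11 10 8)(5 12 6)| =12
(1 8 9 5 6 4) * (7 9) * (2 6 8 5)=(1 5 8 7 9 2 6 4)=[0, 5, 6, 3, 1, 8, 4, 9, 7, 2]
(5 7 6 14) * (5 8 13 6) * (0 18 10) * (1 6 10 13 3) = (0 18 13 10)(1 6 14 8 3)(5 7) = [18, 6, 2, 1, 4, 7, 14, 5, 3, 9, 0, 11, 12, 10, 8, 15, 16, 17, 13]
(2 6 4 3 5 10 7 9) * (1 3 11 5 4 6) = (1 3 4 11 5 10 7 9 2) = [0, 3, 1, 4, 11, 10, 6, 9, 8, 2, 7, 5]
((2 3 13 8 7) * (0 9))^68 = ((0 9)(2 3 13 8 7))^68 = (2 8 3 7 13)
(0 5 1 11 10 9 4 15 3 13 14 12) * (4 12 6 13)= (0 5 1 11 10 9 12)(3 4 15)(6 13 14)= [5, 11, 2, 4, 15, 1, 13, 7, 8, 12, 9, 10, 0, 14, 6, 3]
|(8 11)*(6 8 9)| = 4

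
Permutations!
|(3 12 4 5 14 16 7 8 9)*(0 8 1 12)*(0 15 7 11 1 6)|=|(0 8 9 3 15 7 6)(1 12 4 5 14 16 11)|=7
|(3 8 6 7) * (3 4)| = 5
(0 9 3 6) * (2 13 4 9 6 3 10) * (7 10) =[6, 1, 13, 3, 9, 5, 0, 10, 8, 7, 2, 11, 12, 4] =(0 6)(2 13 4 9 7 10)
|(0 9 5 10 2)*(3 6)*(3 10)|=7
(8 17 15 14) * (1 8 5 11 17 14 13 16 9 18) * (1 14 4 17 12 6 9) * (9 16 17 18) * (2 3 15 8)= [0, 2, 3, 15, 18, 11, 16, 7, 4, 9, 10, 12, 6, 17, 5, 13, 1, 8, 14]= (1 2 3 15 13 17 8 4 18 14 5 11 12 6 16)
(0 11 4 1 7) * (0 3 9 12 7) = (0 11 4 1)(3 9 12 7) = [11, 0, 2, 9, 1, 5, 6, 3, 8, 12, 10, 4, 7]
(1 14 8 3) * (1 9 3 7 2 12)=(1 14 8 7 2 12)(3 9)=[0, 14, 12, 9, 4, 5, 6, 2, 7, 3, 10, 11, 1, 13, 8]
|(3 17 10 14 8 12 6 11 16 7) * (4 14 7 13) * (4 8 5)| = |(3 17 10 7)(4 14 5)(6 11 16 13 8 12)| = 12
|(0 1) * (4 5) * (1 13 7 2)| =10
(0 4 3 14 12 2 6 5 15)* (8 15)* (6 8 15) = (0 4 3 14 12 2 8 6 5 15) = [4, 1, 8, 14, 3, 15, 5, 7, 6, 9, 10, 11, 2, 13, 12, 0]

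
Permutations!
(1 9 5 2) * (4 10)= (1 9 5 2)(4 10)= [0, 9, 1, 3, 10, 2, 6, 7, 8, 5, 4]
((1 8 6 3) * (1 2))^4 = (1 2 3 6 8)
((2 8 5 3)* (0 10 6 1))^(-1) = (0 1 6 10)(2 3 5 8)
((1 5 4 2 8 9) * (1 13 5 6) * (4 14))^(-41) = ((1 6)(2 8 9 13 5 14 4))^(-41) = (1 6)(2 8 9 13 5 14 4)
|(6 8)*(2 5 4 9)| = 4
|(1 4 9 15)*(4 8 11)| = |(1 8 11 4 9 15)| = 6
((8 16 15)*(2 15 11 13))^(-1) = ((2 15 8 16 11 13))^(-1) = (2 13 11 16 8 15)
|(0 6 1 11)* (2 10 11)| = 6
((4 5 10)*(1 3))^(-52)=(4 10 5)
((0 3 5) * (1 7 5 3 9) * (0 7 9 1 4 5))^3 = (0 4)(1 5)(7 9)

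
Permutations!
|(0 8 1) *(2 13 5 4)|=12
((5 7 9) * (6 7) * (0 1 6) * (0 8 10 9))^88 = ((0 1 6 7)(5 8 10 9))^88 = (10)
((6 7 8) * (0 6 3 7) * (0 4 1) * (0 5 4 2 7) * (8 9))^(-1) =((0 6 2 7 9 8 3)(1 5 4))^(-1) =(0 3 8 9 7 2 6)(1 4 5)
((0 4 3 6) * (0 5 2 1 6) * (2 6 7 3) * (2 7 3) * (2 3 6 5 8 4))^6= (0 7 8 1)(2 3 4 6)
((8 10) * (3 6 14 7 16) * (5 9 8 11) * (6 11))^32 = (3 5 8 6 7)(9 10 14 16 11)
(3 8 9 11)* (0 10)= (0 10)(3 8 9 11)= [10, 1, 2, 8, 4, 5, 6, 7, 9, 11, 0, 3]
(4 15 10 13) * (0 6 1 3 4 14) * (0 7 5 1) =(0 6)(1 3 4 15 10 13 14 7 5) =[6, 3, 2, 4, 15, 1, 0, 5, 8, 9, 13, 11, 12, 14, 7, 10]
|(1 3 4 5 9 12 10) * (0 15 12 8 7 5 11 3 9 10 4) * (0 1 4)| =|(0 15 12)(1 9 8 7 5 10 4 11 3)| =9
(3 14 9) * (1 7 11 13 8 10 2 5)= (1 7 11 13 8 10 2 5)(3 14 9)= [0, 7, 5, 14, 4, 1, 6, 11, 10, 3, 2, 13, 12, 8, 9]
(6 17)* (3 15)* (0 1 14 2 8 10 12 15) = (0 1 14 2 8 10 12 15 3)(6 17) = [1, 14, 8, 0, 4, 5, 17, 7, 10, 9, 12, 11, 15, 13, 2, 3, 16, 6]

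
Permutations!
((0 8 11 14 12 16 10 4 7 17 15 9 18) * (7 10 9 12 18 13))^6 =(0 8 11 14 18)(7 13 9 16 12 15 17)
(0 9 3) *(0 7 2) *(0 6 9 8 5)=(0 8 5)(2 6 9 3 7)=[8, 1, 6, 7, 4, 0, 9, 2, 5, 3]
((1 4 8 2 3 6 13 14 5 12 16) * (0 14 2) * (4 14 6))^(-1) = (0 8 4 3 2 13 6)(1 16 12 5 14)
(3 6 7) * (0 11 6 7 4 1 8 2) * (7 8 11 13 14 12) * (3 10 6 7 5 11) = (0 13 14 12 5 11 7 10 6 4 1 3 8 2) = [13, 3, 0, 8, 1, 11, 4, 10, 2, 9, 6, 7, 5, 14, 12]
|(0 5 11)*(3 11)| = |(0 5 3 11)| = 4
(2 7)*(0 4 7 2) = (0 4 7) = [4, 1, 2, 3, 7, 5, 6, 0]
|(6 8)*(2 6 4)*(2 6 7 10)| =|(2 7 10)(4 6 8)| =3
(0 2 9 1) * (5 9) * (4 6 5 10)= (0 2 10 4 6 5 9 1)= [2, 0, 10, 3, 6, 9, 5, 7, 8, 1, 4]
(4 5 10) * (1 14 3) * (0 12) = (0 12)(1 14 3)(4 5 10) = [12, 14, 2, 1, 5, 10, 6, 7, 8, 9, 4, 11, 0, 13, 3]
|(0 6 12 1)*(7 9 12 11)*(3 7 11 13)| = 8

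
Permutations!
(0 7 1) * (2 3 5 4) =(0 7 1)(2 3 5 4) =[7, 0, 3, 5, 2, 4, 6, 1]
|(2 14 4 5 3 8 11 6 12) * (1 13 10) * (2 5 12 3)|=|(1 13 10)(2 14 4 12 5)(3 8 11 6)|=60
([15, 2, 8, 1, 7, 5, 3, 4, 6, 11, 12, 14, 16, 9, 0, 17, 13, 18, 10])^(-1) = [14, 3, 1, 6, 7, 5, 8, 4, 2, 13, 18, 9, 10, 16, 11, 0, 12, 15, 17]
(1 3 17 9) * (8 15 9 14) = (1 3 17 14 8 15 9) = [0, 3, 2, 17, 4, 5, 6, 7, 15, 1, 10, 11, 12, 13, 8, 9, 16, 14]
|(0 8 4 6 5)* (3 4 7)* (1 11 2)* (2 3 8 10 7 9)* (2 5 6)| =|(0 10 7 8 9 5)(1 11 3 4 2)| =30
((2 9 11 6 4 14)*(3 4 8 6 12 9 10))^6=((2 10 3 4 14)(6 8)(9 11 12))^6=(2 10 3 4 14)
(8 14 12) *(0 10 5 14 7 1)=(0 10 5 14 12 8 7 1)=[10, 0, 2, 3, 4, 14, 6, 1, 7, 9, 5, 11, 8, 13, 12]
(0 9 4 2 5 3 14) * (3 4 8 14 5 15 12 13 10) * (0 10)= (0 9 8 14 10 3 5 4 2 15 12 13)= [9, 1, 15, 5, 2, 4, 6, 7, 14, 8, 3, 11, 13, 0, 10, 12]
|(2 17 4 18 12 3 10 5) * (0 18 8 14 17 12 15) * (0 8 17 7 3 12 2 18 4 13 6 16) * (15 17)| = 14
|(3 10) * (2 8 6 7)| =|(2 8 6 7)(3 10)| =4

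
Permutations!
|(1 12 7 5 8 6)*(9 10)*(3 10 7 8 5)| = 4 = |(1 12 8 6)(3 10 9 7)|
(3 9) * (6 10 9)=(3 6 10 9)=[0, 1, 2, 6, 4, 5, 10, 7, 8, 3, 9]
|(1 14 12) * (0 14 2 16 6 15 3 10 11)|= 11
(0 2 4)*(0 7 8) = (0 2 4 7 8) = [2, 1, 4, 3, 7, 5, 6, 8, 0]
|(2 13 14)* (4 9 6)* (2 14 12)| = 3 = |(14)(2 13 12)(4 9 6)|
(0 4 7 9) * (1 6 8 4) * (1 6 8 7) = (0 6 7 9)(1 8 4) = [6, 8, 2, 3, 1, 5, 7, 9, 4, 0]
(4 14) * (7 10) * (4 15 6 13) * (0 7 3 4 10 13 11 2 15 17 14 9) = (0 7 13 10 3 4 9)(2 15 6 11)(14 17) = [7, 1, 15, 4, 9, 5, 11, 13, 8, 0, 3, 2, 12, 10, 17, 6, 16, 14]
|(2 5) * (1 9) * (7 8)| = 2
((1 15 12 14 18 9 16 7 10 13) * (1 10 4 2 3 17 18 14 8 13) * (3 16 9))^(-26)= (1 13 12)(2 7)(3 17 18)(4 16)(8 15 10)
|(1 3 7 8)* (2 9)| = 4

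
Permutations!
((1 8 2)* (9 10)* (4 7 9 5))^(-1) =(1 2 8)(4 5 10 9 7)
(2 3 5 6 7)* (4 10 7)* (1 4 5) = (1 4 10 7 2 3)(5 6) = [0, 4, 3, 1, 10, 6, 5, 2, 8, 9, 7]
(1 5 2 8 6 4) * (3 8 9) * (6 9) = (1 5 2 6 4)(3 8 9) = [0, 5, 6, 8, 1, 2, 4, 7, 9, 3]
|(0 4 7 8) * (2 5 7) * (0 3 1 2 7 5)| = 7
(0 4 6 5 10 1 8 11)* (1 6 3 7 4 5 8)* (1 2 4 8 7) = [5, 2, 4, 1, 3, 10, 7, 8, 11, 9, 6, 0] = (0 5 10 6 7 8 11)(1 2 4 3)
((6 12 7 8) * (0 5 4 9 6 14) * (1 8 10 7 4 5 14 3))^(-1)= ((0 14)(1 8 3)(4 9 6 12)(7 10))^(-1)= (0 14)(1 3 8)(4 12 6 9)(7 10)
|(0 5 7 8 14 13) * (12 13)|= 7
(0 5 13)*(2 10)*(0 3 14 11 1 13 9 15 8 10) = [5, 13, 0, 14, 4, 9, 6, 7, 10, 15, 2, 1, 12, 3, 11, 8] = (0 5 9 15 8 10 2)(1 13 3 14 11)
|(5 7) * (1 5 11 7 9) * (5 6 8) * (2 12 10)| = |(1 6 8 5 9)(2 12 10)(7 11)| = 30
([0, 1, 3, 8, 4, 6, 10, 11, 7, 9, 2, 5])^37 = (2 5 8 10 11 3 6 7)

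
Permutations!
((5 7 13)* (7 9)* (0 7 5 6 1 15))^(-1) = ((0 7 13 6 1 15)(5 9))^(-1) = (0 15 1 6 13 7)(5 9)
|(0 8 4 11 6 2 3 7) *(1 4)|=|(0 8 1 4 11 6 2 3 7)|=9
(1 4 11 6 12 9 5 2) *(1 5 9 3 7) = [0, 4, 5, 7, 11, 2, 12, 1, 8, 9, 10, 6, 3] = (1 4 11 6 12 3 7)(2 5)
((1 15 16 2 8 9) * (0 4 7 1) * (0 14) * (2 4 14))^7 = ((0 14)(1 15 16 4 7)(2 8 9))^7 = (0 14)(1 16 7 15 4)(2 8 9)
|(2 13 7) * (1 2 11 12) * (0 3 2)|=8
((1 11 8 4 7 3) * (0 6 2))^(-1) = ((0 6 2)(1 11 8 4 7 3))^(-1) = (0 2 6)(1 3 7 4 8 11)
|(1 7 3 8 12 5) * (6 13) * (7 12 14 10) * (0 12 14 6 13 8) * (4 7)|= 18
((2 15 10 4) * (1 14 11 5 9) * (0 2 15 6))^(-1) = (0 6 2)(1 9 5 11 14)(4 10 15)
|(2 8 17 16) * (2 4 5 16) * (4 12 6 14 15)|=21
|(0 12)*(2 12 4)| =|(0 4 2 12)| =4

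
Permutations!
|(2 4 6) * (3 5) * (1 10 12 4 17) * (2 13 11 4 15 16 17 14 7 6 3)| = 18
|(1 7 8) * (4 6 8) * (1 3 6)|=3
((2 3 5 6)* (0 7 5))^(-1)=((0 7 5 6 2 3))^(-1)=(0 3 2 6 5 7)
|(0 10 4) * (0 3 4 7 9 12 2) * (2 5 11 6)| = |(0 10 7 9 12 5 11 6 2)(3 4)| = 18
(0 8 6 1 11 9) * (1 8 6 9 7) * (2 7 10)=(0 6 8 9)(1 11 10 2 7)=[6, 11, 7, 3, 4, 5, 8, 1, 9, 0, 2, 10]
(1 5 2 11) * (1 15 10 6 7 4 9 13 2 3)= (1 5 3)(2 11 15 10 6 7 4 9 13)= [0, 5, 11, 1, 9, 3, 7, 4, 8, 13, 6, 15, 12, 2, 14, 10]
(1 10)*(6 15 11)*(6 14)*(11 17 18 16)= (1 10)(6 15 17 18 16 11 14)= [0, 10, 2, 3, 4, 5, 15, 7, 8, 9, 1, 14, 12, 13, 6, 17, 11, 18, 16]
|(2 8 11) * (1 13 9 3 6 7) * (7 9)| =|(1 13 7)(2 8 11)(3 6 9)| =3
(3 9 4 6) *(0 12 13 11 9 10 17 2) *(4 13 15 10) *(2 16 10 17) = (0 12 15 17 16 10 2)(3 4 6)(9 13 11) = [12, 1, 0, 4, 6, 5, 3, 7, 8, 13, 2, 9, 15, 11, 14, 17, 10, 16]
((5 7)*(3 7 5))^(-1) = (3 7)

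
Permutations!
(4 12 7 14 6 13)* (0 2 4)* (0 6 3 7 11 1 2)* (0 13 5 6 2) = (0 13 2 4 12 11 1)(3 7 14)(5 6) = [13, 0, 4, 7, 12, 6, 5, 14, 8, 9, 10, 1, 11, 2, 3]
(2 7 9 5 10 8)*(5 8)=(2 7 9 8)(5 10)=[0, 1, 7, 3, 4, 10, 6, 9, 2, 8, 5]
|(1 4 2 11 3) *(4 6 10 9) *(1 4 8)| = 20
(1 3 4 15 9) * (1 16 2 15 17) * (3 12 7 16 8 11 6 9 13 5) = [0, 12, 15, 4, 17, 3, 9, 16, 11, 8, 10, 6, 7, 5, 14, 13, 2, 1] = (1 12 7 16 2 15 13 5 3 4 17)(6 9 8 11)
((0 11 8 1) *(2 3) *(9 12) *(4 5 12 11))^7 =((0 4 5 12 9 11 8 1)(2 3))^7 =(0 1 8 11 9 12 5 4)(2 3)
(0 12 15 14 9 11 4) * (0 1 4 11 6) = (0 12 15 14 9 6)(1 4) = [12, 4, 2, 3, 1, 5, 0, 7, 8, 6, 10, 11, 15, 13, 9, 14]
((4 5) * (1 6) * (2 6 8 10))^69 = ((1 8 10 2 6)(4 5))^69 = (1 6 2 10 8)(4 5)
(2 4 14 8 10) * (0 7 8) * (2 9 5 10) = (0 7 8 2 4 14)(5 10 9) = [7, 1, 4, 3, 14, 10, 6, 8, 2, 5, 9, 11, 12, 13, 0]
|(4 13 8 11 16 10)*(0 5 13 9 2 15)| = |(0 5 13 8 11 16 10 4 9 2 15)| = 11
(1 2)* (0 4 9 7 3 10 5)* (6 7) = [4, 2, 1, 10, 9, 0, 7, 3, 8, 6, 5] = (0 4 9 6 7 3 10 5)(1 2)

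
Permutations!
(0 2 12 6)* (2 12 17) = (0 12 6)(2 17) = [12, 1, 17, 3, 4, 5, 0, 7, 8, 9, 10, 11, 6, 13, 14, 15, 16, 2]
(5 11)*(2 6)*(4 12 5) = (2 6)(4 12 5 11) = [0, 1, 6, 3, 12, 11, 2, 7, 8, 9, 10, 4, 5]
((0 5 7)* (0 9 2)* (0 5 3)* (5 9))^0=((0 3)(2 9)(5 7))^0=(9)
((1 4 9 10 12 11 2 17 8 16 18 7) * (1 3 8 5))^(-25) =(18)(1 9 12 2 5 4 10 11 17)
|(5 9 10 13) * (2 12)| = |(2 12)(5 9 10 13)| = 4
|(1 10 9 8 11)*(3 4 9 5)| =|(1 10 5 3 4 9 8 11)| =8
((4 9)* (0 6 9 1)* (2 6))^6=((0 2 6 9 4 1))^6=(9)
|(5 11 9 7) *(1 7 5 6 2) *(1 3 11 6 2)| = 8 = |(1 7 2 3 11 9 5 6)|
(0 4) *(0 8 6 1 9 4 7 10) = (0 7 10)(1 9 4 8 6) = [7, 9, 2, 3, 8, 5, 1, 10, 6, 4, 0]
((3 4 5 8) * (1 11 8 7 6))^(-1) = ((1 11 8 3 4 5 7 6))^(-1) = (1 6 7 5 4 3 8 11)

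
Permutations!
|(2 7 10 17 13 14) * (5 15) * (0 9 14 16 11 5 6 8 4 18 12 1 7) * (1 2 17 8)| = 18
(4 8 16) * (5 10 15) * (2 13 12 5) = [0, 1, 13, 3, 8, 10, 6, 7, 16, 9, 15, 11, 5, 12, 14, 2, 4] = (2 13 12 5 10 15)(4 8 16)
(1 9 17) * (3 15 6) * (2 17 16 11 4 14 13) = (1 9 16 11 4 14 13 2 17)(3 15 6) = [0, 9, 17, 15, 14, 5, 3, 7, 8, 16, 10, 4, 12, 2, 13, 6, 11, 1]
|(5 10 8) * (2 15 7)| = |(2 15 7)(5 10 8)| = 3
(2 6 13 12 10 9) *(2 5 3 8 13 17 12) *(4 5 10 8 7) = (2 6 17 12 8 13)(3 7 4 5)(9 10) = [0, 1, 6, 7, 5, 3, 17, 4, 13, 10, 9, 11, 8, 2, 14, 15, 16, 12]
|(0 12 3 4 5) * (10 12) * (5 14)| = |(0 10 12 3 4 14 5)| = 7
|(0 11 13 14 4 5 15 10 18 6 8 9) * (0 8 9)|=|(0 11 13 14 4 5 15 10 18 6 9 8)|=12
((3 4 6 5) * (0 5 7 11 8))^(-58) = (0 11 6 3)(4 5 8 7)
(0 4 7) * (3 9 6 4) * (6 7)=[3, 1, 2, 9, 6, 5, 4, 0, 8, 7]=(0 3 9 7)(4 6)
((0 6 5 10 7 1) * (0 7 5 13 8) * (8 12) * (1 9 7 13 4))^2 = ((0 6 4 1 13 12 8)(5 10)(7 9))^2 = (0 4 13 8 6 1 12)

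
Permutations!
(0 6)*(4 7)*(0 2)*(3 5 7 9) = (0 6 2)(3 5 7 4 9) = [6, 1, 0, 5, 9, 7, 2, 4, 8, 3]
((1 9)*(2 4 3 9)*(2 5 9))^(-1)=(1 9 5)(2 3 4)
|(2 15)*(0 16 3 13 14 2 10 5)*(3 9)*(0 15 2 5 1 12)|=11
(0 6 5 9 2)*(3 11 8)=(0 6 5 9 2)(3 11 8)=[6, 1, 0, 11, 4, 9, 5, 7, 3, 2, 10, 8]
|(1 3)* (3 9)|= 3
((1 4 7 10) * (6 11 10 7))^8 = (1 11 4 10 6)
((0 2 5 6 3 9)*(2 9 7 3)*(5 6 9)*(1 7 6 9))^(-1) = ((0 5 1 7 3 6 2 9))^(-1) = (0 9 2 6 3 7 1 5)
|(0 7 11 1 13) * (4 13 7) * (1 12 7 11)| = 12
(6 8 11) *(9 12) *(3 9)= [0, 1, 2, 9, 4, 5, 8, 7, 11, 12, 10, 6, 3]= (3 9 12)(6 8 11)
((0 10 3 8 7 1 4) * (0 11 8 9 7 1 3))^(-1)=((0 10)(1 4 11 8)(3 9 7))^(-1)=(0 10)(1 8 11 4)(3 7 9)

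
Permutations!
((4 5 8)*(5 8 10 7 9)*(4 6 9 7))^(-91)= (4 10 5 9 6 8)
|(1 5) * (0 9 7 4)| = 4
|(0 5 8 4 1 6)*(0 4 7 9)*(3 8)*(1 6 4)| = 6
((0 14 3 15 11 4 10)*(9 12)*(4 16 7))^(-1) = (0 10 4 7 16 11 15 3 14)(9 12)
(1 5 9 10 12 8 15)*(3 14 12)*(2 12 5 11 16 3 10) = (1 11 16 3 14 5 9 2 12 8 15) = [0, 11, 12, 14, 4, 9, 6, 7, 15, 2, 10, 16, 8, 13, 5, 1, 3]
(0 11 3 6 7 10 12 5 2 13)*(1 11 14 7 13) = (0 14 7 10 12 5 2 1 11 3 6 13) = [14, 11, 1, 6, 4, 2, 13, 10, 8, 9, 12, 3, 5, 0, 7]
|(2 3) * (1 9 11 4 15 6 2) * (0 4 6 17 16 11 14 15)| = 10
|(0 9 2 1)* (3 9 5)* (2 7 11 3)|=4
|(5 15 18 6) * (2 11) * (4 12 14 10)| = |(2 11)(4 12 14 10)(5 15 18 6)| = 4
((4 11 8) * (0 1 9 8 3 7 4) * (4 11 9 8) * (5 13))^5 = (0 8 1)(3 11 7)(4 9)(5 13)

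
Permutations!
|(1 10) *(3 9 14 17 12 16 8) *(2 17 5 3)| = 20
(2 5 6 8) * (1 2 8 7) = (8)(1 2 5 6 7) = [0, 2, 5, 3, 4, 6, 7, 1, 8]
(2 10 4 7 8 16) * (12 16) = (2 10 4 7 8 12 16) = [0, 1, 10, 3, 7, 5, 6, 8, 12, 9, 4, 11, 16, 13, 14, 15, 2]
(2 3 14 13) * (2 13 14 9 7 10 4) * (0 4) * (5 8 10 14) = (0 4 2 3 9 7 14 5 8 10) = [4, 1, 3, 9, 2, 8, 6, 14, 10, 7, 0, 11, 12, 13, 5]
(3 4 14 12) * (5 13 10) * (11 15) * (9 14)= (3 4 9 14 12)(5 13 10)(11 15)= [0, 1, 2, 4, 9, 13, 6, 7, 8, 14, 5, 15, 3, 10, 12, 11]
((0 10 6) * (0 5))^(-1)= ((0 10 6 5))^(-1)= (0 5 6 10)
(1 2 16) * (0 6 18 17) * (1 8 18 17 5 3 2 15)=(0 6 17)(1 15)(2 16 8 18 5 3)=[6, 15, 16, 2, 4, 3, 17, 7, 18, 9, 10, 11, 12, 13, 14, 1, 8, 0, 5]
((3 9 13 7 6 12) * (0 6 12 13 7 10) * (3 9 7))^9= (0 6 13 10)(3 7 12 9)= ((0 6 13 10)(3 7 12 9))^9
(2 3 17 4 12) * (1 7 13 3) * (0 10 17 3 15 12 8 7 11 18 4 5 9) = (0 10 17 5 9)(1 11 18 4 8 7 13 15 12 2) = [10, 11, 1, 3, 8, 9, 6, 13, 7, 0, 17, 18, 2, 15, 14, 12, 16, 5, 4]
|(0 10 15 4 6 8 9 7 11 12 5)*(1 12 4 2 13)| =|(0 10 15 2 13 1 12 5)(4 6 8 9 7 11)| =24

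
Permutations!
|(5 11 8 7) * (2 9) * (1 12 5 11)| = |(1 12 5)(2 9)(7 11 8)| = 6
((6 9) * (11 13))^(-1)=(6 9)(11 13)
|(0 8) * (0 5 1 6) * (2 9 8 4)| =8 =|(0 4 2 9 8 5 1 6)|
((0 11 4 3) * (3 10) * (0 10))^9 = ((0 11 4)(3 10))^9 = (11)(3 10)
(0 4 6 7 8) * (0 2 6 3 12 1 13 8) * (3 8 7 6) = (0 4 8 2 3 12 1 13 7) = [4, 13, 3, 12, 8, 5, 6, 0, 2, 9, 10, 11, 1, 7]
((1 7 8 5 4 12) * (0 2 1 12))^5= (12)(0 5 7 2 4 8 1)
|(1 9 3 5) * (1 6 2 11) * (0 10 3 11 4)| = |(0 10 3 5 6 2 4)(1 9 11)| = 21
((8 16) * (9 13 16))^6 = ((8 9 13 16))^6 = (8 13)(9 16)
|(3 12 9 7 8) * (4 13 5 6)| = |(3 12 9 7 8)(4 13 5 6)| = 20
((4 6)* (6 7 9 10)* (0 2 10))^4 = (0 4 2 7 10 9 6)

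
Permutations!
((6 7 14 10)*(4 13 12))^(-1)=((4 13 12)(6 7 14 10))^(-1)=(4 12 13)(6 10 14 7)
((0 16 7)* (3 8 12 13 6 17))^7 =((0 16 7)(3 8 12 13 6 17))^7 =(0 16 7)(3 8 12 13 6 17)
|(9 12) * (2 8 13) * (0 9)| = |(0 9 12)(2 8 13)| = 3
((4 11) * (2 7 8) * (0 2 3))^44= (11)(0 3 8 7 2)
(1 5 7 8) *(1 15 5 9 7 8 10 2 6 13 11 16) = (1 9 7 10 2 6 13 11 16)(5 8 15) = [0, 9, 6, 3, 4, 8, 13, 10, 15, 7, 2, 16, 12, 11, 14, 5, 1]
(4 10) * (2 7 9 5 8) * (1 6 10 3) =[0, 6, 7, 1, 3, 8, 10, 9, 2, 5, 4] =(1 6 10 4 3)(2 7 9 5 8)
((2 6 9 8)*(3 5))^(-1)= ((2 6 9 8)(3 5))^(-1)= (2 8 9 6)(3 5)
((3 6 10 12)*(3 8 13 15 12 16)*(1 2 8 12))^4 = (16)(1 15 13 8 2)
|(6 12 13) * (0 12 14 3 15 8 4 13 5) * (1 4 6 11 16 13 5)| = |(0 12 1 4 5)(3 15 8 6 14)(11 16 13)| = 15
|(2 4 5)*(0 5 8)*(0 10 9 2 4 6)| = 8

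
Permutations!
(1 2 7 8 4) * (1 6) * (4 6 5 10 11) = [0, 2, 7, 3, 5, 10, 1, 8, 6, 9, 11, 4] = (1 2 7 8 6)(4 5 10 11)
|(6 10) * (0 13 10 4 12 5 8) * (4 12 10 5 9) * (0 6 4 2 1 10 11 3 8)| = 30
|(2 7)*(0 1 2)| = 4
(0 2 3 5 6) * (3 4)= (0 2 4 3 5 6)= [2, 1, 4, 5, 3, 6, 0]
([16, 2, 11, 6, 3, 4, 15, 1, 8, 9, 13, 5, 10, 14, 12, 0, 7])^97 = [6, 16, 7, 5, 11, 2, 4, 0, 8, 9, 13, 1, 10, 14, 12, 3, 15]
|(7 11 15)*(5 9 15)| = |(5 9 15 7 11)| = 5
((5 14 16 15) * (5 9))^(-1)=((5 14 16 15 9))^(-1)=(5 9 15 16 14)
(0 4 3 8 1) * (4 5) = (0 5 4 3 8 1) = [5, 0, 2, 8, 3, 4, 6, 7, 1]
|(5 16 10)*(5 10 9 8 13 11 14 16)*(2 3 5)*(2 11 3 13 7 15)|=|(2 13 3 5 11 14 16 9 8 7 15)|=11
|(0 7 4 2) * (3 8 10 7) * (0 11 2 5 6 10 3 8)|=30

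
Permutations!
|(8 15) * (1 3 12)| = 6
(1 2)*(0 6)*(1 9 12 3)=(0 6)(1 2 9 12 3)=[6, 2, 9, 1, 4, 5, 0, 7, 8, 12, 10, 11, 3]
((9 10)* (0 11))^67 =((0 11)(9 10))^67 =(0 11)(9 10)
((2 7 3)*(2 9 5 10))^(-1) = ((2 7 3 9 5 10))^(-1) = (2 10 5 9 3 7)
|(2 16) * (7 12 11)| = 6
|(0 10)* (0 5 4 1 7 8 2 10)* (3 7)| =8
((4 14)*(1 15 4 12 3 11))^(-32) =(1 14 11 4 3 15 12)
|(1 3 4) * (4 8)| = |(1 3 8 4)| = 4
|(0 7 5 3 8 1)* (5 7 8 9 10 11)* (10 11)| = |(0 8 1)(3 9 11 5)| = 12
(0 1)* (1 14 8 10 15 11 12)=(0 14 8 10 15 11 12 1)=[14, 0, 2, 3, 4, 5, 6, 7, 10, 9, 15, 12, 1, 13, 8, 11]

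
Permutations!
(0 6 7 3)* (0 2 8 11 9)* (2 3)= [6, 1, 8, 3, 4, 5, 7, 2, 11, 0, 10, 9]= (0 6 7 2 8 11 9)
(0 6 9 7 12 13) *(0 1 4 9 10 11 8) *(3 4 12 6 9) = (0 9 7 6 10 11 8)(1 12 13)(3 4) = [9, 12, 2, 4, 3, 5, 10, 6, 0, 7, 11, 8, 13, 1]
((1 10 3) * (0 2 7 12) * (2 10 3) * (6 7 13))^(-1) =(0 12 7 6 13 2 10)(1 3)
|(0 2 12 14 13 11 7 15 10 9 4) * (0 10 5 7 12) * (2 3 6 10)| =84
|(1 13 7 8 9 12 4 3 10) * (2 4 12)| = |(1 13 7 8 9 2 4 3 10)| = 9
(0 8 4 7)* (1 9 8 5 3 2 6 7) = (0 5 3 2 6 7)(1 9 8 4) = [5, 9, 6, 2, 1, 3, 7, 0, 4, 8]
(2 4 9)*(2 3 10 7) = (2 4 9 3 10 7) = [0, 1, 4, 10, 9, 5, 6, 2, 8, 3, 7]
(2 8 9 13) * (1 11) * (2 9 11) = [0, 2, 8, 3, 4, 5, 6, 7, 11, 13, 10, 1, 12, 9] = (1 2 8 11)(9 13)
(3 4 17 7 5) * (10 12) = (3 4 17 7 5)(10 12) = [0, 1, 2, 4, 17, 3, 6, 5, 8, 9, 12, 11, 10, 13, 14, 15, 16, 7]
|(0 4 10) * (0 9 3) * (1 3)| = 6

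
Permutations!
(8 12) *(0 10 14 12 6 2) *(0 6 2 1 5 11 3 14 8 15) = [10, 5, 6, 14, 4, 11, 1, 7, 2, 9, 8, 3, 15, 13, 12, 0] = (0 10 8 2 6 1 5 11 3 14 12 15)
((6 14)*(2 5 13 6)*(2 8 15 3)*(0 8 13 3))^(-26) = (0 8 15)(2 5 3)(6 14 13)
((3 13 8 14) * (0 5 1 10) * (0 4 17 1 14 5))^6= ((1 10 4 17)(3 13 8 5 14))^6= (1 4)(3 13 8 5 14)(10 17)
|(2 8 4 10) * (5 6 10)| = |(2 8 4 5 6 10)| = 6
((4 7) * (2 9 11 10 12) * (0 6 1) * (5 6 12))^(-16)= ((0 12 2 9 11 10 5 6 1)(4 7))^(-16)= (0 2 11 5 1 12 9 10 6)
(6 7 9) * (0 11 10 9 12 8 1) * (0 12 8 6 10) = [11, 12, 2, 3, 4, 5, 7, 8, 1, 10, 9, 0, 6] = (0 11)(1 12 6 7 8)(9 10)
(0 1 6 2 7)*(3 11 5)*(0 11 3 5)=(0 1 6 2 7 11)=[1, 6, 7, 3, 4, 5, 2, 11, 8, 9, 10, 0]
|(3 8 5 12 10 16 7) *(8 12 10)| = 7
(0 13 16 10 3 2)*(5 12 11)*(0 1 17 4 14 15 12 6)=(0 13 16 10 3 2 1 17 4 14 15 12 11 5 6)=[13, 17, 1, 2, 14, 6, 0, 7, 8, 9, 3, 5, 11, 16, 15, 12, 10, 4]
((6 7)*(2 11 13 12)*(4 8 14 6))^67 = (2 12 13 11)(4 14 7 8 6)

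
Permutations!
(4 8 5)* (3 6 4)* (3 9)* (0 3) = (0 3 6 4 8 5 9) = [3, 1, 2, 6, 8, 9, 4, 7, 5, 0]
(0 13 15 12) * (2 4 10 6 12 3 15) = (0 13 2 4 10 6 12)(3 15) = [13, 1, 4, 15, 10, 5, 12, 7, 8, 9, 6, 11, 0, 2, 14, 3]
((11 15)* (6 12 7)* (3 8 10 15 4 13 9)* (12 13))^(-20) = ((3 8 10 15 11 4 12 7 6 13 9))^(-20) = (3 10 11 12 6 9 8 15 4 7 13)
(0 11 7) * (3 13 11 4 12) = (0 4 12 3 13 11 7) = [4, 1, 2, 13, 12, 5, 6, 0, 8, 9, 10, 7, 3, 11]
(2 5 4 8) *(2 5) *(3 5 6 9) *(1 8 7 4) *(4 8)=(1 4 7 8 6 9 3 5)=[0, 4, 2, 5, 7, 1, 9, 8, 6, 3]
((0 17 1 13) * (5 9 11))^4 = ((0 17 1 13)(5 9 11))^4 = (17)(5 9 11)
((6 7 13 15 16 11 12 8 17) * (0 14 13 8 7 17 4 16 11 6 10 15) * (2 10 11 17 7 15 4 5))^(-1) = ((0 14 13)(2 10 4 16 6 7 8 5)(11 12 15 17))^(-1) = (0 13 14)(2 5 8 7 6 16 4 10)(11 17 15 12)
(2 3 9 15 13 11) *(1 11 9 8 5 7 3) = (1 11 2)(3 8 5 7)(9 15 13) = [0, 11, 1, 8, 4, 7, 6, 3, 5, 15, 10, 2, 12, 9, 14, 13]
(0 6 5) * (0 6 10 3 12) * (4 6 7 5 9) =(0 10 3 12)(4 6 9)(5 7) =[10, 1, 2, 12, 6, 7, 9, 5, 8, 4, 3, 11, 0]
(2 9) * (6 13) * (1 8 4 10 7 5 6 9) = (1 8 4 10 7 5 6 13 9 2) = [0, 8, 1, 3, 10, 6, 13, 5, 4, 2, 7, 11, 12, 9]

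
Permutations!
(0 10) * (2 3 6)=[10, 1, 3, 6, 4, 5, 2, 7, 8, 9, 0]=(0 10)(2 3 6)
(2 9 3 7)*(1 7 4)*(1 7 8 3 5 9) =[0, 8, 1, 4, 7, 9, 6, 2, 3, 5] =(1 8 3 4 7 2)(5 9)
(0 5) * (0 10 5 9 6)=[9, 1, 2, 3, 4, 10, 0, 7, 8, 6, 5]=(0 9 6)(5 10)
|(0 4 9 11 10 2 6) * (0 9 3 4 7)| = 10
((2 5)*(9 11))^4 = ((2 5)(9 11))^4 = (11)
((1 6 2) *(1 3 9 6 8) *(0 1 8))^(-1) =((0 1)(2 3 9 6))^(-1) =(0 1)(2 6 9 3)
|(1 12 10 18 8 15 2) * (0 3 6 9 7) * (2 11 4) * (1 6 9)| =20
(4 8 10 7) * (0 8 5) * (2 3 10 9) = (0 8 9 2 3 10 7 4 5) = [8, 1, 3, 10, 5, 0, 6, 4, 9, 2, 7]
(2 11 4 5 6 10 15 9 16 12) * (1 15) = (1 15 9 16 12 2 11 4 5 6 10) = [0, 15, 11, 3, 5, 6, 10, 7, 8, 16, 1, 4, 2, 13, 14, 9, 12]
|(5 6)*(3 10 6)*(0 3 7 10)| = |(0 3)(5 7 10 6)| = 4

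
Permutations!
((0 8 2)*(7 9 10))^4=((0 8 2)(7 9 10))^4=(0 8 2)(7 9 10)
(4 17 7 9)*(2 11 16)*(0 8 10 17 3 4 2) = (0 8 10 17 7 9 2 11 16)(3 4) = [8, 1, 11, 4, 3, 5, 6, 9, 10, 2, 17, 16, 12, 13, 14, 15, 0, 7]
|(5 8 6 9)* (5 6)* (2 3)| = 2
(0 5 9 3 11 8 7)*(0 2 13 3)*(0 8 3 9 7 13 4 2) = (0 5 7)(2 4)(3 11)(8 13 9) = [5, 1, 4, 11, 2, 7, 6, 0, 13, 8, 10, 3, 12, 9]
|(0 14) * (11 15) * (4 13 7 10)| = 4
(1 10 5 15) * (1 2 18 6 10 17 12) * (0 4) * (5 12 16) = [4, 17, 18, 3, 0, 15, 10, 7, 8, 9, 12, 11, 1, 13, 14, 2, 5, 16, 6] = (0 4)(1 17 16 5 15 2 18 6 10 12)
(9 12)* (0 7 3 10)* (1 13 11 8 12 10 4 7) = (0 1 13 11 8 12 9 10)(3 4 7) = [1, 13, 2, 4, 7, 5, 6, 3, 12, 10, 0, 8, 9, 11]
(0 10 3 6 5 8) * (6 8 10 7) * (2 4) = (0 7 6 5 10 3 8)(2 4) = [7, 1, 4, 8, 2, 10, 5, 6, 0, 9, 3]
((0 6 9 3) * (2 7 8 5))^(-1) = (0 3 9 6)(2 5 8 7)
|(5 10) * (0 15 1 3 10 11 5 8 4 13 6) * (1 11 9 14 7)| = 14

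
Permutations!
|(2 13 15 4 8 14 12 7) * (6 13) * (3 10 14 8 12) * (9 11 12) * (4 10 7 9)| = 24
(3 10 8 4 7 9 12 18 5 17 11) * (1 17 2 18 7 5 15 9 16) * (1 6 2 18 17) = (2 17 11 3 10 8 4 5 18 15 9 12 7 16 6) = [0, 1, 17, 10, 5, 18, 2, 16, 4, 12, 8, 3, 7, 13, 14, 9, 6, 11, 15]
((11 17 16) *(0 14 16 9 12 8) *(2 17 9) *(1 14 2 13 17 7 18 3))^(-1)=((0 2 7 18 3 1 14 16 11 9 12 8)(13 17))^(-1)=(0 8 12 9 11 16 14 1 3 18 7 2)(13 17)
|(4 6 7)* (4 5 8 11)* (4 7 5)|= 6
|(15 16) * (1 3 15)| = 4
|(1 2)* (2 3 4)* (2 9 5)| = 6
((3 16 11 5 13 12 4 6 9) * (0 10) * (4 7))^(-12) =(3 6 7 13 11)(4 12 5 16 9)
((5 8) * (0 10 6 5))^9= (0 8 5 6 10)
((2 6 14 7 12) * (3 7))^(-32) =(2 7 14)(3 6 12)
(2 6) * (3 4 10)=(2 6)(3 4 10)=[0, 1, 6, 4, 10, 5, 2, 7, 8, 9, 3]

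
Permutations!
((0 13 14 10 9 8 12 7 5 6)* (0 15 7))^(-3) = (0 9 13 8 14 12 10)(5 6 15 7)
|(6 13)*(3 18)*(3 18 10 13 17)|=5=|(18)(3 10 13 6 17)|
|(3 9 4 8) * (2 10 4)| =6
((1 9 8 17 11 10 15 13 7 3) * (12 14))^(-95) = ((1 9 8 17 11 10 15 13 7 3)(12 14))^(-95) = (1 10)(3 11)(7 17)(8 13)(9 15)(12 14)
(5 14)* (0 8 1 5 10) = (0 8 1 5 14 10) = [8, 5, 2, 3, 4, 14, 6, 7, 1, 9, 0, 11, 12, 13, 10]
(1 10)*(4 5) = (1 10)(4 5) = [0, 10, 2, 3, 5, 4, 6, 7, 8, 9, 1]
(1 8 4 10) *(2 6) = [0, 8, 6, 3, 10, 5, 2, 7, 4, 9, 1] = (1 8 4 10)(2 6)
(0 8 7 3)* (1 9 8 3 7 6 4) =(0 3)(1 9 8 6 4) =[3, 9, 2, 0, 1, 5, 4, 7, 6, 8]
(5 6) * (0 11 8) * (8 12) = [11, 1, 2, 3, 4, 6, 5, 7, 0, 9, 10, 12, 8] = (0 11 12 8)(5 6)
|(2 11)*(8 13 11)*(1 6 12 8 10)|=|(1 6 12 8 13 11 2 10)|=8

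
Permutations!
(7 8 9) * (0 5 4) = (0 5 4)(7 8 9) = [5, 1, 2, 3, 0, 4, 6, 8, 9, 7]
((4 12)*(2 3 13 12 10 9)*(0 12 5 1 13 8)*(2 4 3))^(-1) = ((0 12 3 8)(1 13 5)(4 10 9))^(-1) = (0 8 3 12)(1 5 13)(4 9 10)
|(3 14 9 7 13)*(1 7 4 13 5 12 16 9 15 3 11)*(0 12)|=|(0 12 16 9 4 13 11 1 7 5)(3 14 15)|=30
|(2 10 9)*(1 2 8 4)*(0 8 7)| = 8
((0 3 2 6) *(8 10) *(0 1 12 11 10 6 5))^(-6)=(12)(0 2)(3 5)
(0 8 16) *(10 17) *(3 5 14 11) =(0 8 16)(3 5 14 11)(10 17) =[8, 1, 2, 5, 4, 14, 6, 7, 16, 9, 17, 3, 12, 13, 11, 15, 0, 10]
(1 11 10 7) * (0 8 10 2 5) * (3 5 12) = (0 8 10 7 1 11 2 12 3 5) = [8, 11, 12, 5, 4, 0, 6, 1, 10, 9, 7, 2, 3]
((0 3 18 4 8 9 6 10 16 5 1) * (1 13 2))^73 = (0 16 4 2 6 3 5 8 1 10 18 13 9)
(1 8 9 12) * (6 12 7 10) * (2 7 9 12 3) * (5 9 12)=(1 8 5 9 12)(2 7 10 6 3)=[0, 8, 7, 2, 4, 9, 3, 10, 5, 12, 6, 11, 1]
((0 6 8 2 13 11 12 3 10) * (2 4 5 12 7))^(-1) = (0 10 3 12 5 4 8 6)(2 7 11 13)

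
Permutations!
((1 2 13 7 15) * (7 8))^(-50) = ((1 2 13 8 7 15))^(-50) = (1 7 13)(2 15 8)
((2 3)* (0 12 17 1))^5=(0 12 17 1)(2 3)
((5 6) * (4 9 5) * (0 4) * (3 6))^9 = (0 5)(3 4)(6 9)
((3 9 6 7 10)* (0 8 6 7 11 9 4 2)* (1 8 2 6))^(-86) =(3 7 11 4 10 9 6)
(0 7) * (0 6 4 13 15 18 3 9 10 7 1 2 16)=(0 1 2 16)(3 9 10 7 6 4 13 15 18)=[1, 2, 16, 9, 13, 5, 4, 6, 8, 10, 7, 11, 12, 15, 14, 18, 0, 17, 3]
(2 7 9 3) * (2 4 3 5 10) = (2 7 9 5 10)(3 4) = [0, 1, 7, 4, 3, 10, 6, 9, 8, 5, 2]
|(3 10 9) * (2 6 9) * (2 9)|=6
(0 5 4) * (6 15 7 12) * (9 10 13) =[5, 1, 2, 3, 0, 4, 15, 12, 8, 10, 13, 11, 6, 9, 14, 7] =(0 5 4)(6 15 7 12)(9 10 13)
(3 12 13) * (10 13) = (3 12 10 13) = [0, 1, 2, 12, 4, 5, 6, 7, 8, 9, 13, 11, 10, 3]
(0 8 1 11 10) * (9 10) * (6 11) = (0 8 1 6 11 9 10) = [8, 6, 2, 3, 4, 5, 11, 7, 1, 10, 0, 9]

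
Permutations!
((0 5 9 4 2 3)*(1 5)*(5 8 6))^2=((0 1 8 6 5 9 4 2 3))^2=(0 8 5 4 3 1 6 9 2)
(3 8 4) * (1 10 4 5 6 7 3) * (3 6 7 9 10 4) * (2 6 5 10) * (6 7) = [0, 4, 7, 8, 1, 6, 9, 5, 10, 2, 3] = (1 4)(2 7 5 6 9)(3 8 10)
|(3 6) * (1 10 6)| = 4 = |(1 10 6 3)|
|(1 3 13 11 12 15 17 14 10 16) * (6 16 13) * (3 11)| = |(1 11 12 15 17 14 10 13 3 6 16)| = 11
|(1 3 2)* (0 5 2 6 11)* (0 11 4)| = 7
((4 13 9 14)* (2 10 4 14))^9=((14)(2 10 4 13 9))^9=(14)(2 9 13 4 10)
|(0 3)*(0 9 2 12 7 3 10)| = |(0 10)(2 12 7 3 9)| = 10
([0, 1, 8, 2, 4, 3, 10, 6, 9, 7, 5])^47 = [0, 1, 3, 5, 4, 10, 7, 9, 2, 8, 6]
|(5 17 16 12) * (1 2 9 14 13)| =20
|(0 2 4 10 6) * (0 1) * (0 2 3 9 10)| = |(0 3 9 10 6 1 2 4)| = 8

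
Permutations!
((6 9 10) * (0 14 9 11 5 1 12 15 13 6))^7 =(15)(0 10 9 14)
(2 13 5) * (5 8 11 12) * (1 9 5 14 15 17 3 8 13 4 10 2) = (1 9 5)(2 4 10)(3 8 11 12 14 15 17) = [0, 9, 4, 8, 10, 1, 6, 7, 11, 5, 2, 12, 14, 13, 15, 17, 16, 3]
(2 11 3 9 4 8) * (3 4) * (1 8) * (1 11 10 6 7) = (1 8 2 10 6 7)(3 9)(4 11) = [0, 8, 10, 9, 11, 5, 7, 1, 2, 3, 6, 4]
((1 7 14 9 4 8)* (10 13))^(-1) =(1 8 4 9 14 7)(10 13)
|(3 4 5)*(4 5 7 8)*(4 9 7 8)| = |(3 5)(4 8 9 7)| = 4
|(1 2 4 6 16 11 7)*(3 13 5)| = 21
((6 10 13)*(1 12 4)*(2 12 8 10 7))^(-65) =(1 12 7 13 8 4 2 6 10)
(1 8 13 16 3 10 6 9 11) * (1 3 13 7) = (1 8 7)(3 10 6 9 11)(13 16) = [0, 8, 2, 10, 4, 5, 9, 1, 7, 11, 6, 3, 12, 16, 14, 15, 13]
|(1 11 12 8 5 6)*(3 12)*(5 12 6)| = 4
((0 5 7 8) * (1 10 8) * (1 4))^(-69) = (0 5 7 4 1 10 8) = ((0 5 7 4 1 10 8))^(-69)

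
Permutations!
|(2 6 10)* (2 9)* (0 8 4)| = 12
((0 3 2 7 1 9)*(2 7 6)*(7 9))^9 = (9)(1 7)(2 6)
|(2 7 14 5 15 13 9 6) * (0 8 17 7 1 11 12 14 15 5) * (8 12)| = |(0 12 14)(1 11 8 17 7 15 13 9 6 2)| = 30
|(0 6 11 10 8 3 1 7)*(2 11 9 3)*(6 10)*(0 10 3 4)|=|(0 3 1 7 10 8 2 11 6 9 4)|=11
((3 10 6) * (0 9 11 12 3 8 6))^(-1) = (0 10 3 12 11 9)(6 8)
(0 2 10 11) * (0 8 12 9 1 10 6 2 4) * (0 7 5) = (0 4 7 5)(1 10 11 8 12 9)(2 6) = [4, 10, 6, 3, 7, 0, 2, 5, 12, 1, 11, 8, 9]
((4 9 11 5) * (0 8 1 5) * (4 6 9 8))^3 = ((0 4 8 1 5 6 9 11))^3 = (0 1 9 4 5 11 8 6)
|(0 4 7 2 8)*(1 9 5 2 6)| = |(0 4 7 6 1 9 5 2 8)| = 9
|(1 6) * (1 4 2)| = 4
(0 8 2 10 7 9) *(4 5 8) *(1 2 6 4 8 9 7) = [8, 2, 10, 3, 5, 9, 4, 7, 6, 0, 1] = (0 8 6 4 5 9)(1 2 10)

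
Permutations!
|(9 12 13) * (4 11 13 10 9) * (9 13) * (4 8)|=7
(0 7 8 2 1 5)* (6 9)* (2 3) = (0 7 8 3 2 1 5)(6 9) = [7, 5, 1, 2, 4, 0, 9, 8, 3, 6]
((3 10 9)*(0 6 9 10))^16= ((10)(0 6 9 3))^16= (10)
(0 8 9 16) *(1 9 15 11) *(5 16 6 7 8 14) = [14, 9, 2, 3, 4, 16, 7, 8, 15, 6, 10, 1, 12, 13, 5, 11, 0] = (0 14 5 16)(1 9 6 7 8 15 11)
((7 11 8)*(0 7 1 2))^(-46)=((0 7 11 8 1 2))^(-46)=(0 11 1)(2 7 8)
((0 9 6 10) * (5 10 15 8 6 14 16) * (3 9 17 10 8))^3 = ((0 17 10)(3 9 14 16 5 8 6 15))^3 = (17)(3 16 6 9 5 15 14 8)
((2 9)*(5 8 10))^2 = ((2 9)(5 8 10))^2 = (5 10 8)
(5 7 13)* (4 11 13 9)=(4 11 13 5 7 9)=[0, 1, 2, 3, 11, 7, 6, 9, 8, 4, 10, 13, 12, 5]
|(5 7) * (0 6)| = 2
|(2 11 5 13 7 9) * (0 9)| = 7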